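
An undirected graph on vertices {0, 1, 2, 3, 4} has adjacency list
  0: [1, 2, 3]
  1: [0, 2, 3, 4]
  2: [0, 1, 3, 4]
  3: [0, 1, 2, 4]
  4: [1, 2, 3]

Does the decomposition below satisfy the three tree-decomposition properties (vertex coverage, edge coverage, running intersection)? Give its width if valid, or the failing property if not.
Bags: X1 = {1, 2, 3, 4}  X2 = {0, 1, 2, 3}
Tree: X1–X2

Vertex coverage: the bags together contain {0, 1, 2, 3, 4}, the full vertex set. Edge coverage: each edge of G has both endpoints in at least one bag. Running intersection: for every vertex, the bags containing it form a connected subtree. All three properties hold, so this is a valid tree decomposition of width max|bag| − 1 = 3, and hence tw(G) ≤ 3.

Yes; width 3.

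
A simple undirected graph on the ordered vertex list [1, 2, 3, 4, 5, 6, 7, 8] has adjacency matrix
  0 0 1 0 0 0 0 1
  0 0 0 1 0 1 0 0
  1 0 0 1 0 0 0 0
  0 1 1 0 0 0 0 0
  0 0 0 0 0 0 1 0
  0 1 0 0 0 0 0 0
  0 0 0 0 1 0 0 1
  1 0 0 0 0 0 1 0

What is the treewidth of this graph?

A width-1 tree decomposition is:
Bags: B1 = {2, 6}  B2 = {2, 4}  B3 = {3, 4}  B4 = {1, 3}  B5 = {1, 8}  B6 = {7, 8}  B7 = {5, 7}
Tree: B1–B2, B2–B3, B3–B4, B4–B5, B5–B6, B6–B7
Every bag has size at most 2, so the width is 2 − 1 = 1 and tw(G) ≤ 1. Any graph with an edge has treewidth ≥ 1, and G has the edge 6–2. Combining the bounds, tw(G) = 1.

1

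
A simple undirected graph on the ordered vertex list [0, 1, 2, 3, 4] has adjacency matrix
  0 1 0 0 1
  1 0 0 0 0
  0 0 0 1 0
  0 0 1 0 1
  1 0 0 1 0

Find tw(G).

1

A width-1 tree decomposition is:
Bags: B1 = {0, 1}  B2 = {0, 4}  B3 = {3, 4}  B4 = {2, 3}
Tree: B1–B2, B2–B3, B3–B4
Every bag has size at most 2, so the width is 2 − 1 = 1 and tw(G) ≤ 1. Since G has at least one edge (e.g. 1–0), it is not an edgeless graph, so tw(G) ≥ 1. Hence tw(G) = 1 exactly.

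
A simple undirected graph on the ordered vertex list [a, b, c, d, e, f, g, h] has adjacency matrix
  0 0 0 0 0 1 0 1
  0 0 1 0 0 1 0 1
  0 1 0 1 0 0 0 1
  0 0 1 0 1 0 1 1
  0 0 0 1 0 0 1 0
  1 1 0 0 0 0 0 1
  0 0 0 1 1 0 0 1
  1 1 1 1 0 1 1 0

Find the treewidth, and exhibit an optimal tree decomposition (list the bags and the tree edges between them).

The largest bag has 3 vertices, giving width 2; this decomposition certifies tw(G) ≤ 2. For the lower bound, the 3 vertices {d, e, g} are pairwise adjacent, and any tree decomposition puts a clique entirely inside one bag — forcing width ≥ 2. Therefore the treewidth is 2.

Treewidth 2.
One such decomposition:
Bags: B1 = {b, f, h}  B2 = {a, f, h}  B3 = {b, c, h}  B4 = {c, d, h}  B5 = {d, g, h}  B6 = {d, e, g}
Tree: B1–B2, B1–B3, B3–B4, B4–B5, B5–B6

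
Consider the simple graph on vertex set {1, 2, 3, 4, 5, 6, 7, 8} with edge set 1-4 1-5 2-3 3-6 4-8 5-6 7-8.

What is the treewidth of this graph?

A width-1 tree decomposition is:
Bags: B1 = {2, 3}  B2 = {3, 6}  B3 = {5, 6}  B4 = {1, 5}  B5 = {1, 4}  B6 = {4, 8}  B7 = {7, 8}
Tree: B1–B2, B2–B3, B3–B4, B4–B5, B5–B6, B6–B7
Each bag holds 2 vertices, so the decomposition has width 1, which upper-bounds the treewidth. G has an edge, so its treewidth is at least 1. Hence tw(G) = 1 exactly.

1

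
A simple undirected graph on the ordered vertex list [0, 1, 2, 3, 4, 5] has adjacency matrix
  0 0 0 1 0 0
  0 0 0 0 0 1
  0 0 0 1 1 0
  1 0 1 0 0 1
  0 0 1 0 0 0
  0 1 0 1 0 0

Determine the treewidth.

1

A width-1 tree decomposition is:
Bags: B1 = {3, 5}  B2 = {1, 5}  B3 = {2, 3}  B4 = {0, 3}  B5 = {2, 4}
Tree: B1–B2, B1–B3, B1–B4, B3–B5
Every bag has size at most 2, so the width is 2 − 1 = 1 and tw(G) ≤ 1. G has an edge, so its treewidth is at least 1. Hence tw(G) = 1 exactly.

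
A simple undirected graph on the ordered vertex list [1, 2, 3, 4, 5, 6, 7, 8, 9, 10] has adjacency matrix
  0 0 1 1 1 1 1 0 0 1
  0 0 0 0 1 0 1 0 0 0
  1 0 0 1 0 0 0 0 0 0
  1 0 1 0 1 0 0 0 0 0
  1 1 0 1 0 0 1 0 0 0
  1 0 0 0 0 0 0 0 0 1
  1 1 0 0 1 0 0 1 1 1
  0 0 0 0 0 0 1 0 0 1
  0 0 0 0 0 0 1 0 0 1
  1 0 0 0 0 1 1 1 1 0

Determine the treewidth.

2

A width-2 tree decomposition is:
Bags: B1 = {1, 7, 10}  B2 = {1, 5, 7}  B3 = {2, 5, 7}  B4 = {1, 6, 10}  B5 = {7, 8, 10}  B6 = {1, 4, 5}  B7 = {1, 3, 4}  B8 = {7, 9, 10}
Tree: B1–B2, B2–B3, B1–B4, B1–B5, B2–B6, B6–B7, B5–B8
The largest bag has 3 vertices, giving width 2; this decomposition certifies tw(G) ≤ 2. On the other hand G contains the 3-clique {7, 8, 10}. A clique must lie in a single bag of any decomposition, so no decomposition can have width below 2. Combining the bounds, tw(G) = 2.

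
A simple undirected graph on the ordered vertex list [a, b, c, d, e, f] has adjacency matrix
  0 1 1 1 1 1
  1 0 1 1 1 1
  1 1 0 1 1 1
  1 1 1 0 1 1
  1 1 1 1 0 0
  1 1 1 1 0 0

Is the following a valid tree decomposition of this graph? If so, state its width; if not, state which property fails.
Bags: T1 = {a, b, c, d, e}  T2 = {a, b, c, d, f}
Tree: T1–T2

Yes; width 4.

Vertex coverage: the bags together contain {a, b, c, d, e, f}, the full vertex set. Edge coverage: each edge of G has both endpoints in at least one bag. Running intersection: for every vertex, the bags containing it form a connected subtree. All three properties hold, so this is a valid tree decomposition of width max|bag| − 1 = 4, and hence tw(G) ≤ 4.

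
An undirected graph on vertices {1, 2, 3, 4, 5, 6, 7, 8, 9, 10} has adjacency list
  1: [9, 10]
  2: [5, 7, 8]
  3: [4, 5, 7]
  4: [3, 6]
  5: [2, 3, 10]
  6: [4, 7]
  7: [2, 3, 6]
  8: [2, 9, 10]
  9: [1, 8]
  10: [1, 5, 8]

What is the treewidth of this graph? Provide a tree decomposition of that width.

Treewidth 2.
Bags: B1 = {1, 9, 10}  B2 = {8, 9, 10}  B3 = {5, 8, 10}  B4 = {2, 5, 8}  B5 = {2, 3, 5}  B6 = {2, 3, 7}  B7 = {3, 4, 7}  B8 = {4, 6, 7}
Tree: B1–B2, B2–B3, B3–B4, B4–B5, B5–B6, B6–B7, B7–B8

The largest bag has 3 vertices, giving width 2; this decomposition certifies tw(G) ≤ 2. For the lower bound, G contains the cycle 1–9–8–10–1, so G is not a forest; only forests have treewidth ≤ 1, hence tw(G) ≥ 2. The upper and lower bounds meet at 2, so that is the treewidth.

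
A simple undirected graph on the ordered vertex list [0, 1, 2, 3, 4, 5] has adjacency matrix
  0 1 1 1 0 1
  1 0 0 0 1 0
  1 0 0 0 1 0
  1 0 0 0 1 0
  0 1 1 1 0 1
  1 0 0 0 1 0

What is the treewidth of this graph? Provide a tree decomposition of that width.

Treewidth 2.
One optimal decomposition is:
Bags: B1 = {0, 3, 4}  B2 = {0, 2, 4}  B3 = {0, 4, 5}  B4 = {0, 1, 4}
Tree: B1–B2, B2–B3, B3–B4

Each bag holds 3 vertices, so the decomposition has width 2, which upper-bounds the treewidth. The edges 3–0–2–4–3 form a cycle, so G is not a tree and its treewidth is at least 2. Combining the bounds, tw(G) = 2.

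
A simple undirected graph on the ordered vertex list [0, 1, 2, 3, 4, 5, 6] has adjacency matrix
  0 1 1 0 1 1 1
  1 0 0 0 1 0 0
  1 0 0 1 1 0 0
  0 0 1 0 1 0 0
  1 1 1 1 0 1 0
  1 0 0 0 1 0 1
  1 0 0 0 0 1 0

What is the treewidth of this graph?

A width-2 tree decomposition is:
Bags: B1 = {2, 3, 4}  B2 = {0, 2, 4}  B3 = {0, 4, 5}  B4 = {0, 5, 6}  B5 = {0, 1, 4}
Tree: B1–B2, B2–B3, B3–B4, B2–B5
Each bag holds 3 vertices, so the decomposition has width 2, which upper-bounds the treewidth. For the lower bound, the 3 vertices {0, 1, 4} are pairwise adjacent, and any tree decomposition puts a clique entirely inside one bag — forcing width ≥ 2. Therefore the treewidth is 2.

2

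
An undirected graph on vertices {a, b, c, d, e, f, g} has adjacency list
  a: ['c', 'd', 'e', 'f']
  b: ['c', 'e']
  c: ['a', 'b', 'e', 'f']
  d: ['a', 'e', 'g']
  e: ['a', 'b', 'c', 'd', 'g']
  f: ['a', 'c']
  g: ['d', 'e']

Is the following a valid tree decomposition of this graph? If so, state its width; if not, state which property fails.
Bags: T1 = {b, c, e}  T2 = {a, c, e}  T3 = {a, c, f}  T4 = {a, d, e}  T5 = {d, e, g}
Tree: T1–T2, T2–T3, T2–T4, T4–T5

Yes; width 2.

Every vertex of G appears in some bag (union = {a, b, c, d, e, f, g}); every edge is covered by a bag; and for each vertex v the set of bags containing v is connected in the bag tree. The decomposition is therefore valid. The largest bag has 3 vertices, so the width is 2.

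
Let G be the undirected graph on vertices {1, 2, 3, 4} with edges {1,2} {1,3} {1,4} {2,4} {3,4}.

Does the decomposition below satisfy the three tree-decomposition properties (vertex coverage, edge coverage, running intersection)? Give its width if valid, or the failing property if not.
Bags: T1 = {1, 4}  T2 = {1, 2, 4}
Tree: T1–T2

A tree decomposition must satisfy three properties: every vertex lies in some bag; for every edge, both endpoints lie together in some bag; and for every vertex, the bags containing it form a connected subtree. Here vertex 3 appears in no bag, so the decomposition is invalid.

No — vertex 3 appears in no bag.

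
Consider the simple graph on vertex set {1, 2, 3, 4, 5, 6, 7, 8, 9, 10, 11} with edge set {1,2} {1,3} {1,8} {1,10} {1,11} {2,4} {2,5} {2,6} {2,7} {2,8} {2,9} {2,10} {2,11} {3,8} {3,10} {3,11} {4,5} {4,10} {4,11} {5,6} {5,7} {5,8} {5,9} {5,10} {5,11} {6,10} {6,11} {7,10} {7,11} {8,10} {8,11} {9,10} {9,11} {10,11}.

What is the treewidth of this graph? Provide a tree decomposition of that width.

Treewidth 4.
Bags: B1 = {2, 5, 8, 10, 11}  B2 = {2, 4, 5, 10, 11}  B3 = {1, 2, 8, 10, 11}  B4 = {2, 5, 9, 10, 11}  B5 = {2, 5, 6, 10, 11}  B6 = {1, 3, 8, 10, 11}  B7 = {2, 5, 7, 10, 11}
Tree: B1–B2, B1–B3, B1–B4, B2–B5, B3–B6, B2–B7

Every bag has size at most 5, so the width is 5 − 1 = 4 and tw(G) ≤ 4. On the other hand G contains the 5-clique {1, 2, 8, 10, 11}. A clique must lie in a single bag of any decomposition, so no decomposition can have width below 4. Therefore the treewidth is 4.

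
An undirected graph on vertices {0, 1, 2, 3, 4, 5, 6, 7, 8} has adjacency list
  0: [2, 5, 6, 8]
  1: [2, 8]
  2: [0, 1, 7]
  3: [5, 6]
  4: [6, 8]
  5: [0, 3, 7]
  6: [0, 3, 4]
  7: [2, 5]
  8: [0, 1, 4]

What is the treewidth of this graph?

A width-3 tree decomposition is:
Bags: B1 = {3, 4, 5, 6}  B2 = {0, 4, 5, 6}  B3 = {0, 4, 5, 8}  B4 = {0, 5, 7, 8}  B5 = {0, 2, 7, 8}  B6 = {1, 2, 7, 8}
Tree: B1–B2, B2–B3, B3–B4, B4–B5, B5–B6
The largest bag has 4 vertices, giving width 3; this decomposition certifies tw(G) ≤ 3. For the lower bound: the 4 vertex sets {3,4,6}, {5}, {0}, {1,2,7,8} are disjoint, each induces a connected subgraph, and every pair is joined by at least one edge of G. Contracting each set to a single vertex therefore yields K_{4} as a minor, and since treewidth is minor-monotone, tw(G) ≥ tw(K_{4}) = 3. Therefore the treewidth is 3.

3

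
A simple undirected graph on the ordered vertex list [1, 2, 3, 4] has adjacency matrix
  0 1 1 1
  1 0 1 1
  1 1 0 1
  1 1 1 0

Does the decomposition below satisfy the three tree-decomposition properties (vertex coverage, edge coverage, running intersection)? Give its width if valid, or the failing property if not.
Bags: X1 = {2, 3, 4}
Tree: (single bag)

No — vertex 1 appears in no bag.

A tree decomposition must satisfy three properties: every vertex lies in some bag; for every edge, both endpoints lie together in some bag; and for every vertex, the bags containing it form a connected subtree. Here vertex 1 appears in no bag, so the decomposition is invalid.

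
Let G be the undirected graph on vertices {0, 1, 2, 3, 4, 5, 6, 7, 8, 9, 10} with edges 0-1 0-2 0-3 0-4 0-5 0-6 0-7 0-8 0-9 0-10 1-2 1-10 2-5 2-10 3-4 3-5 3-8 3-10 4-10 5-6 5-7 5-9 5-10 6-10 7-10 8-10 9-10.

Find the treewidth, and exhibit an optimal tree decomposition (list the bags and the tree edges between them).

Treewidth 3.
One such decomposition:
Bags: B1 = {0, 1, 2, 10}  B2 = {0, 2, 5, 10}  B3 = {0, 5, 7, 10}  B4 = {0, 3, 5, 10}  B5 = {0, 5, 6, 10}  B6 = {0, 3, 4, 10}  B7 = {0, 5, 9, 10}  B8 = {0, 3, 8, 10}
Tree: B1–B2, B2–B3, B3–B4, B3–B5, B4–B6, B2–B7, B6–B8

The largest bag has 4 vertices, giving width 3; this decomposition certifies tw(G) ≤ 3. On the other hand G contains the 4-clique {0, 3, 8, 10}. A clique must lie in a single bag of any decomposition, so no decomposition can have width below 3. Hence tw(G) = 3 exactly.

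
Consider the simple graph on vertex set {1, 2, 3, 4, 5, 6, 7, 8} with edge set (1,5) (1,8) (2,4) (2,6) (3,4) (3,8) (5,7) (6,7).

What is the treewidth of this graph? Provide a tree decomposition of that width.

Treewidth 2.
Bags: B1 = {1, 5, 8}  B2 = {3, 5, 8}  B3 = {3, 4, 5}  B4 = {2, 4, 5}  B5 = {2, 5, 6}  B6 = {5, 6, 7}
Tree: B1–B2, B2–B3, B3–B4, B4–B5, B5–B6

Every bag has size at most 3, so the width is 3 − 1 = 2 and tw(G) ≤ 2. The edges 5–1–8–3–4–2–6–7–5 form a cycle, so G is not a tree and its treewidth is at least 2. The upper and lower bounds meet at 2, so that is the treewidth.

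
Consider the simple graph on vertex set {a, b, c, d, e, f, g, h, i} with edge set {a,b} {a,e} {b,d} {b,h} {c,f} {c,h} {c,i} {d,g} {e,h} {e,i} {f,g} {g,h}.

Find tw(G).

3

A width-3 tree decomposition is:
Bags: B1 = {a, b, d, e}  B2 = {b, d, e, h}  B3 = {d, e, g, h}  B4 = {e, g, h, i}  B5 = {c, g, h, i}  B6 = {c, f, g, i}
Tree: B1–B2, B2–B3, B3–B4, B4–B5, B5–B6
Every bag has size at most 4, so the width is 4 − 1 = 3 and tw(G) ≤ 3. For the lower bound: the 4 vertex sets {a,b,d}, {e}, {h}, {c,f,g,i} are disjoint, each induces a connected subgraph, and every pair is joined by at least one edge of G. Contracting each set to a single vertex therefore yields K_{4} as a minor, and since treewidth is minor-monotone, tw(G) ≥ tw(K_{4}) = 3. The upper and lower bounds meet at 3, so that is the treewidth.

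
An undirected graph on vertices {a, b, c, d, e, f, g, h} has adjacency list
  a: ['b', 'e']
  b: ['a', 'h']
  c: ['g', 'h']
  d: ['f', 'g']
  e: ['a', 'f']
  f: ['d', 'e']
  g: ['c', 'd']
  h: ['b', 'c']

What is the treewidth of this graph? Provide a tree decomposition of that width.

Each bag holds 3 vertices, so the decomposition has width 2, which upper-bounds the treewidth. Since b–h–c–g–d–f–e–a–b is a cycle in G, G is not acyclic. Forests are exactly the graphs of treewidth ≤ 1, so tw(G) ≥ 2. The upper and lower bounds meet at 2, so that is the treewidth.

Treewidth 2.
One optimal decomposition is:
Bags: B1 = {b, c, h}  B2 = {b, c, g}  B3 = {b, d, g}  B4 = {b, d, f}  B5 = {b, e, f}  B6 = {a, b, e}
Tree: B1–B2, B2–B3, B3–B4, B4–B5, B5–B6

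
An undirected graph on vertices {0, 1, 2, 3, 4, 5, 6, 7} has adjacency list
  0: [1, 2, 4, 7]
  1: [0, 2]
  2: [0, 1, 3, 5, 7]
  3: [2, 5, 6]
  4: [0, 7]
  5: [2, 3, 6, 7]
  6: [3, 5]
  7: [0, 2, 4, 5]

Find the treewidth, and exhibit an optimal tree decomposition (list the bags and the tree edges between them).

Treewidth 2.
One such decomposition:
Bags: B1 = {2, 3, 5}  B2 = {3, 5, 6}  B3 = {2, 5, 7}  B4 = {0, 2, 7}  B5 = {0, 4, 7}  B6 = {0, 1, 2}
Tree: B1–B2, B1–B3, B3–B4, B4–B5, B4–B6

Each bag holds 3 vertices, so the decomposition has width 2, which upper-bounds the treewidth. Conversely, {0, 1, 2} is a clique of size 3, and the vertices of any clique must share a bag in every tree decomposition; so some bag has ≥ 3 vertices and tw(G) ≥ 2. Hence tw(G) = 2 exactly.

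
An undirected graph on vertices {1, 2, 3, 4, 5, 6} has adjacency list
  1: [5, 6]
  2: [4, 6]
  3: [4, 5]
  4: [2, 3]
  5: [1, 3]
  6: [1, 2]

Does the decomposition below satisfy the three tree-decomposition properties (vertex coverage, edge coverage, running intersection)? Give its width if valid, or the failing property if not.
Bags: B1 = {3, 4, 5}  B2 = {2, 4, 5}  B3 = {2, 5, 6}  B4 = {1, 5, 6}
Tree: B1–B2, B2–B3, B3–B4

Yes; width 2.

Checking the three conditions: (i) the bags cover all of {1, 2, 3, 4, 5, 6}; (ii) for each edge, some bag contains both endpoints; (iii) the bags containing any fixed vertex form a subtree. All hold, so the decomposition is valid with width 3 − 1 = 2.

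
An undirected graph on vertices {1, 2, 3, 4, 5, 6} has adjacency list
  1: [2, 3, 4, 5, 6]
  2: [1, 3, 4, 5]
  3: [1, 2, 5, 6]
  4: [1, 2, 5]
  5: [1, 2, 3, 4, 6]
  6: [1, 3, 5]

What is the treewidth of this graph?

3

A width-3 tree decomposition is:
Bags: B1 = {1, 2, 3, 5}  B2 = {1, 3, 5, 6}  B3 = {1, 2, 4, 5}
Tree: B1–B2, B1–B3
Each bag holds 4 vertices, so the decomposition has width 3, which upper-bounds the treewidth. Conversely, {1, 2, 3, 5} is a clique of size 4, and the vertices of any clique must share a bag in every tree decomposition; so some bag has ≥ 4 vertices and tw(G) ≥ 3. Therefore the treewidth is 3.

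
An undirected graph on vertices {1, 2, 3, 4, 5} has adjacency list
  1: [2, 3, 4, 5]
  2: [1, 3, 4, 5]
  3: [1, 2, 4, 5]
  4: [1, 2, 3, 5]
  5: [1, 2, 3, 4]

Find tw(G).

4

A width-4 tree decomposition is:
Bags: B1 = {1, 2, 3, 4, 5}
Tree: (single bag)
A single bag containing all 5 vertices is trivially a valid decomposition of width 4. For the lower bound, the 5 vertices {1, 2, 3, 4, 5} are pairwise adjacent, and any tree decomposition puts a clique entirely inside one bag — forcing width ≥ 4. Hence tw(G) = 4 exactly.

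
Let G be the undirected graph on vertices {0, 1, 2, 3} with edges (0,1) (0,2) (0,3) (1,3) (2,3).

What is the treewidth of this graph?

2

A width-2 tree decomposition is:
Bags: B1 = {0, 2, 3}  B2 = {0, 1, 3}
Tree: B1–B2
Each bag holds 3 vertices, so the decomposition has width 2, which upper-bounds the treewidth. For the lower bound, the 3 vertices {0, 1, 3} are pairwise adjacent, and any tree decomposition puts a clique entirely inside one bag — forcing width ≥ 2. Therefore the treewidth is 2.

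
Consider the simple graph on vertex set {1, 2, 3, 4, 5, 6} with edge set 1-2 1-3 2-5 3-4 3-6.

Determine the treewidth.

1

A width-1 tree decomposition is:
Bags: B1 = {1, 3}  B2 = {3, 6}  B3 = {3, 4}  B4 = {1, 2}  B5 = {2, 5}
Tree: B1–B2, B1–B3, B1–B4, B4–B5
Each bag holds 2 vertices, so the decomposition has width 1, which upper-bounds the treewidth. Any graph with an edge has treewidth ≥ 1, and G has the edge 1–3. Therefore the treewidth is 1.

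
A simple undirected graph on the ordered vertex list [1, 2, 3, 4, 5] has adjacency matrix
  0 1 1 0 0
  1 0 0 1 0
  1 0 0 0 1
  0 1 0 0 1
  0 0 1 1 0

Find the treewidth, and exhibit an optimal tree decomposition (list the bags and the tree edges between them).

Treewidth 2.
Bags: B1 = {2, 4, 5}  B2 = {2, 3, 5}  B3 = {1, 2, 3}
Tree: B1–B2, B2–B3

Each bag holds 3 vertices, so the decomposition has width 2, which upper-bounds the treewidth. For the lower bound, G contains the cycle 2–4–5–3–1–2, so G is not a forest; only forests have treewidth ≤ 1, hence tw(G) ≥ 2. Therefore the treewidth is 2.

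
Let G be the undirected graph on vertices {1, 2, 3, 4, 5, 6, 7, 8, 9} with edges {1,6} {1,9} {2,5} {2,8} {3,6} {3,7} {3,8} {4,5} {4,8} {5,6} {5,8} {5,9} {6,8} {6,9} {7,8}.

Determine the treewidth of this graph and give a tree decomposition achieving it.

Treewidth 2.
One such decomposition:
Bags: B1 = {3, 6, 8}  B2 = {5, 6, 8}  B3 = {5, 6, 9}  B4 = {1, 6, 9}  B5 = {2, 5, 8}  B6 = {3, 7, 8}  B7 = {4, 5, 8}
Tree: B1–B2, B2–B3, B3–B4, B2–B5, B1–B6, B5–B7

Each bag holds 3 vertices, so the decomposition has width 2, which upper-bounds the treewidth. On the other hand G contains the 3-clique {3, 6, 8}. A clique must lie in a single bag of any decomposition, so no decomposition can have width below 2. Therefore the treewidth is 2.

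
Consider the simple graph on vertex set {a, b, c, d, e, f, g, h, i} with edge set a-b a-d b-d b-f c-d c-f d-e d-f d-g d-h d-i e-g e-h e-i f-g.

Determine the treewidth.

A width-2 tree decomposition is:
Bags: B1 = {d, e, g}  B2 = {d, f, g}  B3 = {b, d, f}  B4 = {c, d, f}  B5 = {d, e, i}  B6 = {d, e, h}  B7 = {a, b, d}
Tree: B1–B2, B2–B3, B3–B4, B1–B5, B1–B6, B3–B7
The largest bag has 3 vertices, giving width 2; this decomposition certifies tw(G) ≤ 2. On the other hand G contains the 3-clique {d, f, g}. A clique must lie in a single bag of any decomposition, so no decomposition can have width below 2. Therefore the treewidth is 2.

2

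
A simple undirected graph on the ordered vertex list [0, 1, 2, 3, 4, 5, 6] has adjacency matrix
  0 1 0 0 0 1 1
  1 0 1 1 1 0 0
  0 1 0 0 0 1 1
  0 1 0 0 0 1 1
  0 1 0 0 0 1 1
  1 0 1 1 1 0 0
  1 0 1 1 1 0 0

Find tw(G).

A width-3 tree decomposition is:
Bags: B1 = {1, 2, 5, 6}  B2 = {1, 4, 5, 6}  B3 = {1, 3, 5, 6}  B4 = {0, 1, 5, 6}
Tree: B1–B2, B2–B3, B3–B4
Every bag has size at most 4, so the width is 4 − 1 = 3 and tw(G) ≤ 3. For the lower bound: the 4 vertex sets {2,5}, {1,4}, {6}, {3} are disjoint, each induces a connected subgraph, and every pair is joined by at least one edge of G. Contracting each set to a single vertex therefore yields K_{4} as a minor, and since treewidth is minor-monotone, tw(G) ≥ tw(K_{4}) = 3. Combining the bounds, tw(G) = 3.

3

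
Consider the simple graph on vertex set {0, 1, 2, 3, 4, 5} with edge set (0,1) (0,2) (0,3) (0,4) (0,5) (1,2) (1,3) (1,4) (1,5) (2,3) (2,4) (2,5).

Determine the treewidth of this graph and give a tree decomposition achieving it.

Treewidth 3.
One such decomposition:
Bags: B1 = {0, 1, 2, 3}  B2 = {0, 1, 2, 5}  B3 = {0, 1, 2, 4}
Tree: B1–B2, B1–B3

Every bag has size at most 4, so the width is 4 − 1 = 3 and tw(G) ≤ 3. For the lower bound, the 4 vertices {0, 1, 2, 3} are pairwise adjacent, and any tree decomposition puts a clique entirely inside one bag — forcing width ≥ 3. Therefore the treewidth is 3.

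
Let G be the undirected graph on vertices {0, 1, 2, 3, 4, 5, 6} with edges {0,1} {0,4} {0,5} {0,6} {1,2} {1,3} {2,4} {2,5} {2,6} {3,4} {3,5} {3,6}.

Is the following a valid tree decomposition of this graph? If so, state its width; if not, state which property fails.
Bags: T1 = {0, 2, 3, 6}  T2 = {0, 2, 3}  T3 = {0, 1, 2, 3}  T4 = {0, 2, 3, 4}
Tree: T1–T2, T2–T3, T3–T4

No — vertex 5 appears in no bag.

A tree decomposition must satisfy three properties: every vertex lies in some bag; for every edge, both endpoints lie together in some bag; and for every vertex, the bags containing it form a connected subtree. Here vertex 5 appears in no bag, so the decomposition is invalid.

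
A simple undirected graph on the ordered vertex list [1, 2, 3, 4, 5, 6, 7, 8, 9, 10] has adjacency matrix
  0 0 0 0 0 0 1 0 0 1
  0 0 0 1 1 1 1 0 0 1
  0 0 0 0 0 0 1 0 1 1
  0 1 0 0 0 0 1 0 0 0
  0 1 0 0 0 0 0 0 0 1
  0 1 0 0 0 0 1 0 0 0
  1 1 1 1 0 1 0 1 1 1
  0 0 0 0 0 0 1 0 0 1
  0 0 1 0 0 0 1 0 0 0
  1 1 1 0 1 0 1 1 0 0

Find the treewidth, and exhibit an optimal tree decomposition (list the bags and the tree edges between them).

Treewidth 2.
One optimal decomposition is:
Bags: B1 = {2, 5, 10}  B2 = {2, 7, 10}  B3 = {2, 4, 7}  B4 = {3, 7, 10}  B5 = {1, 7, 10}  B6 = {2, 6, 7}  B7 = {3, 7, 9}  B8 = {7, 8, 10}
Tree: B1–B2, B2–B3, B2–B4, B4–B5, B3–B6, B4–B7, B4–B8

Each bag holds 3 vertices, so the decomposition has width 2, which upper-bounds the treewidth. For the lower bound, the 3 vertices {2, 5, 10} are pairwise adjacent, and any tree decomposition puts a clique entirely inside one bag — forcing width ≥ 2. The upper and lower bounds meet at 2, so that is the treewidth.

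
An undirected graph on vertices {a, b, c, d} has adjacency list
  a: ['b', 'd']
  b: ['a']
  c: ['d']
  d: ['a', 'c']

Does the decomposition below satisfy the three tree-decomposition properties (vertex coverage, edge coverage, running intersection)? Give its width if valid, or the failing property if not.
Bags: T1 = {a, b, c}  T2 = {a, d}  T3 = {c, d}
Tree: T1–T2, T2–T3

No — bags containing vertex c are not connected in the tree.

A tree decomposition must satisfy three properties: every vertex lies in some bag; for every edge, both endpoints lie together in some bag; and for every vertex, the bags containing it form a connected subtree. Here bags containing vertex c are not connected in the tree, so the decomposition is invalid.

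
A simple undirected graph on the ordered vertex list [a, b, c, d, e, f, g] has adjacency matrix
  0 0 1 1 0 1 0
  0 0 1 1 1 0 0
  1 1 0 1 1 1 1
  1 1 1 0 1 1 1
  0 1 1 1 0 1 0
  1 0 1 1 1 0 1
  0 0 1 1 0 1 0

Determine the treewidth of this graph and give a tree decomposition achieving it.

The largest bag has 4 vertices, giving width 3; this decomposition certifies tw(G) ≤ 3. Conversely, {c, d, f, g} is a clique of size 4, and the vertices of any clique must share a bag in every tree decomposition; so some bag has ≥ 4 vertices and tw(G) ≥ 3. Therefore the treewidth is 3.

Treewidth 3.
One such decomposition:
Bags: B1 = {c, d, f, g}  B2 = {c, d, e, f}  B3 = {b, c, d, e}  B4 = {a, c, d, f}
Tree: B1–B2, B2–B3, B1–B4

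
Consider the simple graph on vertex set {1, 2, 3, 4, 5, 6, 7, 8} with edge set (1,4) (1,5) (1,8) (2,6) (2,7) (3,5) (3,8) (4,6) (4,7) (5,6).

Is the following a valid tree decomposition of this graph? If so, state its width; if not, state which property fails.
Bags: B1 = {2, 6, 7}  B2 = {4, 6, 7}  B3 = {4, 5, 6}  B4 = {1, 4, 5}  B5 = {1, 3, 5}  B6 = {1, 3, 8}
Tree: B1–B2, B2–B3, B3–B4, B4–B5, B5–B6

Yes; width 2.

Vertex coverage: the bags together contain {1, 2, 3, 4, 5, 6, 7, 8}, the full vertex set. Edge coverage: each edge of G has both endpoints in at least one bag. Running intersection: for every vertex, the bags containing it form a connected subtree. All three properties hold, so this is a valid tree decomposition of width max|bag| − 1 = 2, and hence tw(G) ≤ 2.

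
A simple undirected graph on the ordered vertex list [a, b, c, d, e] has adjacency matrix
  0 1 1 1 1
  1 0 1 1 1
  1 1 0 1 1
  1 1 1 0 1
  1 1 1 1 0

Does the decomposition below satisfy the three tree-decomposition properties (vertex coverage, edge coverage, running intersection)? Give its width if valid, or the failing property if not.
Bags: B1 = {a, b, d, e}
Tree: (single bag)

A tree decomposition must satisfy three properties: every vertex lies in some bag; for every edge, both endpoints lie together in some bag; and for every vertex, the bags containing it form a connected subtree. Here vertex c appears in no bag, so the decomposition is invalid.

No — vertex c appears in no bag.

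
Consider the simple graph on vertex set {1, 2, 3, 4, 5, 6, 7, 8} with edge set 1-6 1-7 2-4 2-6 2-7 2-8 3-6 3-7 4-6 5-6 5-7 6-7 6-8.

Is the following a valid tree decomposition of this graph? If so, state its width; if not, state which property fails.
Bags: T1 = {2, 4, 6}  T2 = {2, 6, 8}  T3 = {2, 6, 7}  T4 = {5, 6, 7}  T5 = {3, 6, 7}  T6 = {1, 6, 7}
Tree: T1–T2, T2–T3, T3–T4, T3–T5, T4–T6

Yes; width 2.

Checking the three conditions: (i) the bags cover all of {1, 2, 3, 4, 5, 6, 7, 8}; (ii) for each edge, some bag contains both endpoints; (iii) the bags containing any fixed vertex form a subtree. All hold, so the decomposition is valid with width 3 − 1 = 2.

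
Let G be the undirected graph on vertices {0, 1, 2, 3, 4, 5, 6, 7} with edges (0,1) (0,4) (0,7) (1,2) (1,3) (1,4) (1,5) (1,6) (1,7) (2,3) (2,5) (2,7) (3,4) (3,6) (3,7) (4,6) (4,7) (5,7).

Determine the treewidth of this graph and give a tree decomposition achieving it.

Treewidth 3.
One optimal decomposition is:
Bags: B1 = {1, 3, 4, 6}  B2 = {1, 3, 4, 7}  B3 = {1, 2, 3, 7}  B4 = {1, 2, 5, 7}  B5 = {0, 1, 4, 7}
Tree: B1–B2, B2–B3, B3–B4, B2–B5

Every bag has size at most 4, so the width is 4 − 1 = 3 and tw(G) ≤ 3. Conversely, {1, 3, 4, 6} is a clique of size 4, and the vertices of any clique must share a bag in every tree decomposition; so some bag has ≥ 4 vertices and tw(G) ≥ 3. The upper and lower bounds meet at 3, so that is the treewidth.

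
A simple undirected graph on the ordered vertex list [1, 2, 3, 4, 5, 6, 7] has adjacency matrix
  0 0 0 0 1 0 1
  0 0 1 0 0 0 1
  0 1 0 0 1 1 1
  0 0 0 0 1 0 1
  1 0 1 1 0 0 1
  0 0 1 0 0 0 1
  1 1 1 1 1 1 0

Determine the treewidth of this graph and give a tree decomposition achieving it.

The largest bag has 3 vertices, giving width 2; this decomposition certifies tw(G) ≤ 2. Conversely, {1, 5, 7} is a clique of size 3, and the vertices of any clique must share a bag in every tree decomposition; so some bag has ≥ 3 vertices and tw(G) ≥ 2. Hence tw(G) = 2 exactly.

Treewidth 2.
One such decomposition:
Bags: B1 = {3, 5, 7}  B2 = {4, 5, 7}  B3 = {2, 3, 7}  B4 = {3, 6, 7}  B5 = {1, 5, 7}
Tree: B1–B2, B1–B3, B1–B4, B2–B5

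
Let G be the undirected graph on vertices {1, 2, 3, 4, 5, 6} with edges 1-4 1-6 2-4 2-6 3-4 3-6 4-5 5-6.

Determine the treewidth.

A width-2 tree decomposition is:
Bags: B1 = {3, 4, 6}  B2 = {1, 4, 6}  B3 = {4, 5, 6}  B4 = {2, 4, 6}
Tree: B1–B2, B2–B3, B3–B4
Every bag has size at most 3, so the width is 3 − 1 = 2 and tw(G) ≤ 2. The edges 4–3–6–1–4 form a cycle, so G is not a tree and its treewidth is at least 2. Therefore the treewidth is 2.

2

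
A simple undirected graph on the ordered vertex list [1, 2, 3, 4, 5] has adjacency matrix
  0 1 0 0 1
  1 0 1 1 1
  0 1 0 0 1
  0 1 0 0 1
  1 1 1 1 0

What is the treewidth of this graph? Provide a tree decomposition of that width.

Every bag has size at most 3, so the width is 3 − 1 = 2 and tw(G) ≤ 2. On the other hand G contains the 3-clique {1, 2, 5}. A clique must lie in a single bag of any decomposition, so no decomposition can have width below 2. Therefore the treewidth is 2.

Treewidth 2.
One optimal decomposition is:
Bags: B1 = {1, 2, 5}  B2 = {2, 4, 5}  B3 = {2, 3, 5}
Tree: B1–B2, B2–B3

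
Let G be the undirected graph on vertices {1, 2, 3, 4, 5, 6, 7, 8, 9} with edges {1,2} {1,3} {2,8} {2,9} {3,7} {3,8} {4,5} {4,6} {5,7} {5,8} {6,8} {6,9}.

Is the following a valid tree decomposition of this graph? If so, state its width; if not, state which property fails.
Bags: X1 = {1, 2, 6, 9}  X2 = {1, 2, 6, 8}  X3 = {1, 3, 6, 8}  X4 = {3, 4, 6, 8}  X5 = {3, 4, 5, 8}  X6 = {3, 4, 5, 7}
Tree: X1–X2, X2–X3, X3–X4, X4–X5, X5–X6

Every vertex of G appears in some bag (union = {1, 2, 3, 4, 5, 6, 7, 8, 9}); every edge is covered by a bag; and for each vertex v the set of bags containing v is connected in the bag tree. The decomposition is therefore valid. The largest bag has 4 vertices, so the width is 3.

Yes; width 3.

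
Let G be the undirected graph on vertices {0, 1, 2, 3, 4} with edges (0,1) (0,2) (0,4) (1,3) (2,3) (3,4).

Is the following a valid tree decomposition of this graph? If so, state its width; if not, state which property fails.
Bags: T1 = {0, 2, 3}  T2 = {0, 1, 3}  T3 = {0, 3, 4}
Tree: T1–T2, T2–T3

Checking the three conditions: (i) the bags cover all of {0, 1, 2, 3, 4}; (ii) for each edge, some bag contains both endpoints; (iii) the bags containing any fixed vertex form a subtree. All hold, so the decomposition is valid with width 3 − 1 = 2.

Yes; width 2.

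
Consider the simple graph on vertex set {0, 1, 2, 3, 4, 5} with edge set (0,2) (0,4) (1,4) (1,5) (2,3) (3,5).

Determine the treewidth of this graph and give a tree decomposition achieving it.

Treewidth 2.
One optimal decomposition is:
Bags: B1 = {0, 2, 4}  B2 = {1, 2, 4}  B3 = {1, 2, 5}  B4 = {2, 3, 5}
Tree: B1–B2, B2–B3, B3–B4

Each bag holds 3 vertices, so the decomposition has width 2, which upper-bounds the treewidth. The edges 2–0–4–1–5–3–2 form a cycle, so G is not a tree and its treewidth is at least 2. Therefore the treewidth is 2.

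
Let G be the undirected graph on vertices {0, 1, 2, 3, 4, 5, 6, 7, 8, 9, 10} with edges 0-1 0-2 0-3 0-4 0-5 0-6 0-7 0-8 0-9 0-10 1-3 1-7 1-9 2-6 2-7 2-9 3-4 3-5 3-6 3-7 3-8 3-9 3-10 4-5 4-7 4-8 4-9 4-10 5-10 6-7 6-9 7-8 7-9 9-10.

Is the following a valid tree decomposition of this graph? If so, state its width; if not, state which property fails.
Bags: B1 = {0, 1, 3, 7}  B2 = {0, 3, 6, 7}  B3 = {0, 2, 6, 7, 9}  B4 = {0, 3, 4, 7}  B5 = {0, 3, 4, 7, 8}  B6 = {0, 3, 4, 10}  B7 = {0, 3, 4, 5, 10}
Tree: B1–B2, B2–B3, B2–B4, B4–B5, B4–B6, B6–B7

No — edge (9,1) lies in no bag.

A tree decomposition must satisfy three properties: every vertex lies in some bag; for every edge, both endpoints lie together in some bag; and for every vertex, the bags containing it form a connected subtree. Here edge (9,1) lies in no bag, so the decomposition is invalid.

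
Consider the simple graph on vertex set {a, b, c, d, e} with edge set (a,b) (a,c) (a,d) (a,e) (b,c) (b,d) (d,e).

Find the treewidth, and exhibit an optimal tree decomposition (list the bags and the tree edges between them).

Every bag has size at most 3, so the width is 3 − 1 = 2 and tw(G) ≤ 2. For the lower bound, the 3 vertices {a, d, e} are pairwise adjacent, and any tree decomposition puts a clique entirely inside one bag — forcing width ≥ 2. Combining the bounds, tw(G) = 2.

Treewidth 2.
Bags: B1 = {a, b, d}  B2 = {a, b, c}  B3 = {a, d, e}
Tree: B1–B2, B1–B3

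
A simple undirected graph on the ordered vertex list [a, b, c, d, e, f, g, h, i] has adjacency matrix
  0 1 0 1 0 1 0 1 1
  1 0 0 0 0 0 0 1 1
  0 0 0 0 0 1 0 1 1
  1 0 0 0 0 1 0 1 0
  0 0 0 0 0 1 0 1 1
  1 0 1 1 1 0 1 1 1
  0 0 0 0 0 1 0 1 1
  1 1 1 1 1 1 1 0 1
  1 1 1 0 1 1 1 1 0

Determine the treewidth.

3

A width-3 tree decomposition is:
Bags: B1 = {a, f, h, i}  B2 = {e, f, h, i}  B3 = {a, d, f, h}  B4 = {c, f, h, i}  B5 = {a, b, h, i}  B6 = {f, g, h, i}
Tree: B1–B2, B1–B3, B1–B4, B1–B5, B1–B6
The largest bag has 4 vertices, giving width 3; this decomposition certifies tw(G) ≤ 3. For the lower bound, the 4 vertices {a, d, f, h} are pairwise adjacent, and any tree decomposition puts a clique entirely inside one bag — forcing width ≥ 3. Combining the bounds, tw(G) = 3.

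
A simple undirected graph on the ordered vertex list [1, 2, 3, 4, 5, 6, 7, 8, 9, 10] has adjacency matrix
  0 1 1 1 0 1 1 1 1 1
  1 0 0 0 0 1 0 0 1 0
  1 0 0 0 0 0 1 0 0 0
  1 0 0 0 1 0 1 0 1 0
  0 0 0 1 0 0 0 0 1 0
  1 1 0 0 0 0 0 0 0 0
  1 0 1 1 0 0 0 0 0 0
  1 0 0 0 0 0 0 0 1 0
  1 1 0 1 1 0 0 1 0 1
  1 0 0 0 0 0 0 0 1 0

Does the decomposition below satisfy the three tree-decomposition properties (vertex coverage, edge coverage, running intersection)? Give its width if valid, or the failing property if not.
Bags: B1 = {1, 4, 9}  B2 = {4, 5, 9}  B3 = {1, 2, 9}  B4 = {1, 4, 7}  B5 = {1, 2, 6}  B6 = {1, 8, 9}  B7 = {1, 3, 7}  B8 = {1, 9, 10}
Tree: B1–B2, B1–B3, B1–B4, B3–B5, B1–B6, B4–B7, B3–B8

Yes; width 2.

Vertex coverage: the bags together contain {1, 2, 3, 4, 5, 6, 7, 8, 9, 10}, the full vertex set. Edge coverage: each edge of G has both endpoints in at least one bag. Running intersection: for every vertex, the bags containing it form a connected subtree. All three properties hold, so this is a valid tree decomposition of width max|bag| − 1 = 2, and hence tw(G) ≤ 2.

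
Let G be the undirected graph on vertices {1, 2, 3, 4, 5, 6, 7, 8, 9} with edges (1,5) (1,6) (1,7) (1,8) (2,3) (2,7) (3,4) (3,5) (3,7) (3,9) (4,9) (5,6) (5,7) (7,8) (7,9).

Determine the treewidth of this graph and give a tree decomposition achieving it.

Treewidth 2.
One optimal decomposition is:
Bags: B1 = {3, 5, 7}  B2 = {1, 5, 7}  B3 = {3, 7, 9}  B4 = {1, 7, 8}  B5 = {2, 3, 7}  B6 = {1, 5, 6}  B7 = {3, 4, 9}
Tree: B1–B2, B1–B3, B2–B4, B3–B5, B2–B6, B3–B7

Each bag holds 3 vertices, so the decomposition has width 2, which upper-bounds the treewidth. For the lower bound, the 3 vertices {3, 4, 9} are pairwise adjacent, and any tree decomposition puts a clique entirely inside one bag — forcing width ≥ 2. The upper and lower bounds meet at 2, so that is the treewidth.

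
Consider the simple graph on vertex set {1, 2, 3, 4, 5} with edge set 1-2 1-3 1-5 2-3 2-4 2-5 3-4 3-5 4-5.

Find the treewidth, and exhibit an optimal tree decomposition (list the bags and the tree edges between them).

Treewidth 3.
One optimal decomposition is:
Bags: B1 = {1, 2, 3, 5}  B2 = {2, 3, 4, 5}
Tree: B1–B2

The largest bag has 4 vertices, giving width 3; this decomposition certifies tw(G) ≤ 3. On the other hand G contains the 4-clique {1, 2, 3, 5}. A clique must lie in a single bag of any decomposition, so no decomposition can have width below 3. Therefore the treewidth is 3.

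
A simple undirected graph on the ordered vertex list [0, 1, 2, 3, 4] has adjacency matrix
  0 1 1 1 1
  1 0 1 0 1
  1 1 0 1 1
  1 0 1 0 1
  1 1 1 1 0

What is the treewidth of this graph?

A width-3 tree decomposition is:
Bags: B1 = {0, 2, 3, 4}  B2 = {0, 1, 2, 4}
Tree: B1–B2
Every bag has size at most 4, so the width is 4 − 1 = 3 and tw(G) ≤ 3. On the other hand G contains the 4-clique {0, 1, 2, 4}. A clique must lie in a single bag of any decomposition, so no decomposition can have width below 3. Hence tw(G) = 3 exactly.

3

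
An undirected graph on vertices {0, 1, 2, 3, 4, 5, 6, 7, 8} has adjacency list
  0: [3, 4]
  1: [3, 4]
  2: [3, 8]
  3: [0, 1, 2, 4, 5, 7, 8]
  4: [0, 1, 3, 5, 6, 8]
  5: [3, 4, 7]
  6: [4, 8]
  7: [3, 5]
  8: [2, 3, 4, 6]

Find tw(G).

2

A width-2 tree decomposition is:
Bags: B1 = {3, 4, 5}  B2 = {3, 5, 7}  B3 = {3, 4, 8}  B4 = {0, 3, 4}  B5 = {4, 6, 8}  B6 = {1, 3, 4}  B7 = {2, 3, 8}
Tree: B1–B2, B1–B3, B3–B4, B3–B5, B3–B6, B3–B7
Every bag has size at most 3, so the width is 3 − 1 = 2 and tw(G) ≤ 2. For the lower bound, the 3 vertices {2, 3, 8} are pairwise adjacent, and any tree decomposition puts a clique entirely inside one bag — forcing width ≥ 2. Therefore the treewidth is 2.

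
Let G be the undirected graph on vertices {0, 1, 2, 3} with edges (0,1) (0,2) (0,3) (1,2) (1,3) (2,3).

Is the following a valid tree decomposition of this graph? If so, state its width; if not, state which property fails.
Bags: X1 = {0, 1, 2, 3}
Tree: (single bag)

Every vertex of G appears in some bag (union = {0, 1, 2, 3}); every edge is covered by a bag; and for each vertex v the set of bags containing v is connected in the bag tree. The decomposition is therefore valid. The largest bag has 4 vertices, so the width is 3.

Yes; width 3.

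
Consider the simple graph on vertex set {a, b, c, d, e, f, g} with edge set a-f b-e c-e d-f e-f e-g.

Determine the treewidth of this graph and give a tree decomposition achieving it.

Treewidth 1.
One optimal decomposition is:
Bags: B1 = {e, g}  B2 = {e, f}  B3 = {a, f}  B4 = {c, e}  B5 = {b, e}  B6 = {d, f}
Tree: B1–B2, B2–B3, B1–B4, B1–B5, B3–B6

Every bag has size at most 2, so the width is 2 − 1 = 1 and tw(G) ≤ 1. Any graph with an edge has treewidth ≥ 1, and G has the edge g–e. Hence tw(G) = 1 exactly.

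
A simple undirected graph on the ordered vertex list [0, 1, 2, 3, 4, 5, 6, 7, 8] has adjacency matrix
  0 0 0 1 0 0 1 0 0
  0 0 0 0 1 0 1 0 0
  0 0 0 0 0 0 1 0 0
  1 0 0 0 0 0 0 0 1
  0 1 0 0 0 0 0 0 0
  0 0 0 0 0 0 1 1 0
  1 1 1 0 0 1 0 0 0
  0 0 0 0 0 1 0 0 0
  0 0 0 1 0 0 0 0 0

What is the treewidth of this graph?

A width-1 tree decomposition is:
Bags: B1 = {1, 6}  B2 = {0, 6}  B3 = {0, 3}  B4 = {5, 6}  B5 = {5, 7}  B6 = {1, 4}  B7 = {2, 6}  B8 = {3, 8}
Tree: B1–B2, B2–B3, B1–B4, B4–B5, B1–B6, B1–B7, B3–B8
The largest bag has 2 vertices, giving width 1; this decomposition certifies tw(G) ≤ 1. G has an edge, so its treewidth is at least 1. Hence tw(G) = 1 exactly.

1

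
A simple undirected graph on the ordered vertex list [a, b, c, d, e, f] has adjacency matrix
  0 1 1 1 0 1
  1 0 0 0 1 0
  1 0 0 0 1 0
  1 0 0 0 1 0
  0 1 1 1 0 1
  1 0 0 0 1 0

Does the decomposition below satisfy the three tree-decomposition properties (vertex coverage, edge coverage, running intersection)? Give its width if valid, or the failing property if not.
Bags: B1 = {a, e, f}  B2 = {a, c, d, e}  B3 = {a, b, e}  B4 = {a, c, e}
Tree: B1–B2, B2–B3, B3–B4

A tree decomposition must satisfy three properties: every vertex lies in some bag; for every edge, both endpoints lie together in some bag; and for every vertex, the bags containing it form a connected subtree. Here bags containing vertex c are not connected in the tree, so the decomposition is invalid.

No — bags containing vertex c are not connected in the tree.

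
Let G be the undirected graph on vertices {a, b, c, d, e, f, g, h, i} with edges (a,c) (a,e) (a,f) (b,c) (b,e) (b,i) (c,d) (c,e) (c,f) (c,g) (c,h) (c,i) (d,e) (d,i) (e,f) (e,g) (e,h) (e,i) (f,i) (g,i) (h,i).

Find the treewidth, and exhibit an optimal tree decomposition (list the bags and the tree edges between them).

Treewidth 3.
One such decomposition:
Bags: B1 = {c, d, e, i}  B2 = {c, e, f, i}  B3 = {a, c, e, f}  B4 = {c, e, g, i}  B5 = {b, c, e, i}  B6 = {c, e, h, i}
Tree: B1–B2, B2–B3, B2–B4, B2–B5, B1–B6

Each bag holds 4 vertices, so the decomposition has width 3, which upper-bounds the treewidth. On the other hand G contains the 4-clique {a, c, e, f}. A clique must lie in a single bag of any decomposition, so no decomposition can have width below 3. Hence tw(G) = 3 exactly.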